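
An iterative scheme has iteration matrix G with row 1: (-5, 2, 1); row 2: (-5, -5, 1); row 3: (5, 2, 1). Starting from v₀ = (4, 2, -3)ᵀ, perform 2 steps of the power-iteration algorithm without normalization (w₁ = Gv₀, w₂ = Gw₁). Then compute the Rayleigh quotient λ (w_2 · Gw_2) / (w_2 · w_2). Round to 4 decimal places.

w1 = Gv₀ = (-19, -33, 21)
w2 = Gw1 = (50, 281, -140)
Gw2 = (172, -1795, 672)
w2·Gw2 = 50·172 + 281·(-1795) + (-140)·672 = -589875; w2·w2 = 50·50 + 281·281 + (-140)·(-140) = 101061
λ ≈ -589875/101061 = -5.8368

λ ≈ -5.8368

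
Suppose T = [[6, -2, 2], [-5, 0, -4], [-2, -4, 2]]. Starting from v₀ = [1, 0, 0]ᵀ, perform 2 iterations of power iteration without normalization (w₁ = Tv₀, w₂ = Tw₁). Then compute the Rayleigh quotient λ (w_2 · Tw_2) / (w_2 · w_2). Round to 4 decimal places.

w1 = Tv₀ = (6·1 + (-2)·0 + 2·0; (-5)·1 + 0·0 + (-4)·0; (-2)·1 + (-4)·0 + 2·0) = (6, -5, -2)
w2 = Tw1 = (6·6 + (-2)·(-5) + 2·(-2); (-5)·6 + 0·(-5) + (-4)·(-2); (-2)·6 + (-4)·(-5) + 2·(-2)) = (42, -22, 4)
Tw2 = (304, -226, 12)
w2·Tw2 = 42·304 + (-22)·(-226) + 4·12 = 17788; w2·w2 = 42·42 + (-22)·(-22) + 4·4 = 2264
λ ≈ 17788/2264 = 7.8569

7.8569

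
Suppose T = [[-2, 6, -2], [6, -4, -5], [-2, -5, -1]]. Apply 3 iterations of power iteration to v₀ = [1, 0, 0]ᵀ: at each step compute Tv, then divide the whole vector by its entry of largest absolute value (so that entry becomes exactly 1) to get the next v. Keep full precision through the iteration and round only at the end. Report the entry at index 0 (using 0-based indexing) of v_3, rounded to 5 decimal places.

Tv0 = (-2.000000, 6.000000, -2.000000); divide by 6.000000 → v1 = (-0.333333, 1.000000, -0.333333)
Tv1 = (7.333333, -4.333333, -4.000000); divide by 7.333333 → v2 = (1.000000, -0.590909, -0.545455)
Tv2 = (-4.454545, 11.090909, 1.500000); divide by 11.090909 → v3 = (-0.401639, 1.000000, 0.135246)
Requested entry of v3: -196/488 = -0.40164

-0.40164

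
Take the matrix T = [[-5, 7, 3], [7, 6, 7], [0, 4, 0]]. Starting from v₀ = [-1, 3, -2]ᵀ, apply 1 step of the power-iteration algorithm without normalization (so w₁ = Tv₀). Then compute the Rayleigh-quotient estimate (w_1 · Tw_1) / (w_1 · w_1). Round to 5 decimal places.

w1 = Tv₀ = ((-5)·(-1) + 7·3 + 3·(-2); 7·(-1) + 6·3 + 7·(-2); 0·(-1) + 4·3 + 0·(-2)) = (20, -3, 12)
Tw1 = (-85, 206, -12)
w1·Tw1 = 20·(-85) + (-3)·206 + 12·(-12) = -2462; w1·w1 = 20·20 + (-3)·(-3) + 12·12 = 553
λ ≈ -2462/553 = -4.45208

-4.45208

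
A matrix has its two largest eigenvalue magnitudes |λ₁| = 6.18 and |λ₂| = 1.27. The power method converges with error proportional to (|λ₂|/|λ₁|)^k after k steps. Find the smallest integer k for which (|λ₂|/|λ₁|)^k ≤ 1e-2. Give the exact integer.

|λ₂/λ₁| = 1.27/6.18 = 0.20550
Need k ≥ ln(1e-2) / ln(0.20550) = -4.6052 / -1.5823 ≈ 2.910
Smallest integer k satisfying the bound: 3

3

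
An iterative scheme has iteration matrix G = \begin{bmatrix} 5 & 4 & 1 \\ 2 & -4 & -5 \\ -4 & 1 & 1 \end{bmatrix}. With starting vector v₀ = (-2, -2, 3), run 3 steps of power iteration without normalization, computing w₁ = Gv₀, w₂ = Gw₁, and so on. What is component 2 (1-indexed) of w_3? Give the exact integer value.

w1 = Gv₀ = (-15, -11, 9)
w2 = Gw1 = (-110, -31, 58)
w3 = Gw2 = (-616, -386, 467)
The requested component of w3 is -386.

-386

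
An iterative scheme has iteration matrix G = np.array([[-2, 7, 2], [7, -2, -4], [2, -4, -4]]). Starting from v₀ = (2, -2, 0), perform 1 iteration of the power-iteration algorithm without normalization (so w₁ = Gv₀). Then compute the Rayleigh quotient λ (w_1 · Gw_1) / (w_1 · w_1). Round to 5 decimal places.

w1 = Gv₀ = (-18, 18, 12)
Gw1 = (186, -210, -156)
w1·Gw1 = (-18)·186 + 18·(-210) + 12·(-156) = -9000; w1·w1 = (-18)·(-18) + 18·18 + 12·12 = 792
λ ≈ -9000/792 = -11.36364

λ ≈ -11.36364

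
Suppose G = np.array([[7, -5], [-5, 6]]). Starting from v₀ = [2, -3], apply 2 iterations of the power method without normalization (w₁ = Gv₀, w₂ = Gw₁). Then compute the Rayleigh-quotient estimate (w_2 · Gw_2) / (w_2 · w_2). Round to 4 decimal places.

w1 = Gv₀ = (7·2 + (-5)·(-3); (-5)·2 + 6·(-3)) = (29, -28)
w2 = Gw1 = (7·29 + (-5)·(-28); (-5)·29 + 6·(-28)) = (343, -313)
Gw2 = (3966, -3593)
w2·Gw2 = 343·3966 + (-313)·(-3593) = 2484947; w2·w2 = 343·343 + (-313)·(-313) = 215618
λ ≈ 2484947/215618 = 11.5248

λ ≈ 11.5248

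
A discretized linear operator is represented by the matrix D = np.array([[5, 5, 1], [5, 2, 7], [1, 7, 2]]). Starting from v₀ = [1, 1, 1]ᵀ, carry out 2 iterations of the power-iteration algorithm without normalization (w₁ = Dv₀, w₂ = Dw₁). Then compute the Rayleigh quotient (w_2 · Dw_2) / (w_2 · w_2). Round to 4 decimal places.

w1 = Dv₀ = (11, 14, 10)
w2 = Dw1 = (135, 153, 129)
Dw2 = (1569, 1884, 1464)
w2·Dw2 = 135·1569 + 153·1884 + 129·1464 = 688923; w2·w2 = 135·135 + 153·153 + 129·129 = 58275
λ ≈ 688923/58275 = 11.8219

λ ≈ 11.8219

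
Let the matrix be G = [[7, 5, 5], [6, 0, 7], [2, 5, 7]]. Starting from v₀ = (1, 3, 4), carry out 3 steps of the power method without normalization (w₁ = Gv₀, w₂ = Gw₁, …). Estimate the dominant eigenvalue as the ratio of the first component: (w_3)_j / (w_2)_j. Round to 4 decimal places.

15.2438

w1 = Gv₀ = (7·1 + 5·3 + 5·4; 6·1 + 0·3 + 7·4; 2·1 + 5·3 + 7·4) = (42, 34, 45)
w2 = Gw1 = (7·42 + 5·34 + 5·45; 6·42 + 0·34 + 7·45; 2·42 + 5·34 + 7·45) = (689, 567, 569)
w3 = Gw2 = (10503, 8117, 8196)
Ratio at component: 10503 / 689 = 15.2438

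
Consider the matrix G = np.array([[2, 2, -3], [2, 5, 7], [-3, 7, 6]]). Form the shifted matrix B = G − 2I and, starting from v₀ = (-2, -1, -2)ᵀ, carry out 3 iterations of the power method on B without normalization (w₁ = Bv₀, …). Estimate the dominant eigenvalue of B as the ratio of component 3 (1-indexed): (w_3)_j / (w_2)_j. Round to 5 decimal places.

B = G − 2I has rows (0, 2, -3); (2, 3, 7); (-3, 7, 4)
w1 = Bv₀ = (4, -21, -9)
w2 = Bw1 = (-15, -118, -195)
w3 = Bw2 = (349, -1749, -1561)
Ratio: -1561/-195 = 8.00513

8.00513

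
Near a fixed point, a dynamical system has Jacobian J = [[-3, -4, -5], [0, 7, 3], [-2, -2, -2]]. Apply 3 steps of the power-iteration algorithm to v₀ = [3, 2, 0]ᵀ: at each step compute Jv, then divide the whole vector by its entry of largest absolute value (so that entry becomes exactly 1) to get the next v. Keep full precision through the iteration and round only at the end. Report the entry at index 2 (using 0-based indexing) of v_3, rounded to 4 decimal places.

Jv0 = (-17.00000, 14.00000, -10.00000); divide by -17.00000 → v1 = (1.00000, -0.82353, 0.58824)
Jv1 = (-2.64706, -4.00000, -1.52941); divide by -4.00000 → v2 = (0.66176, 1.00000, 0.38235)
Jv2 = (-7.89706, 8.14706, -4.08824); divide by 8.14706 → v3 = (-0.96931, 1.00000, -0.50181)
Requested entry of v3: -278/554 = -0.5018

-0.5018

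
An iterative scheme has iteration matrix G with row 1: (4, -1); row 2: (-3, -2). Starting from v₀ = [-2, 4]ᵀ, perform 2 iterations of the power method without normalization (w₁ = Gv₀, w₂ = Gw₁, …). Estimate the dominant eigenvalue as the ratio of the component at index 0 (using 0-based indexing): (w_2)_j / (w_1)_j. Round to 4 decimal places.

3.8333

w1 = Gv₀ = (4·(-2) + (-1)·4; (-3)·(-2) + (-2)·4) = (-12, -2)
w2 = Gw1 = (4·(-12) + (-1)·(-2); (-3)·(-12) + (-2)·(-2)) = (-46, 40)
Ratio at component: -46 / -12 = 3.8333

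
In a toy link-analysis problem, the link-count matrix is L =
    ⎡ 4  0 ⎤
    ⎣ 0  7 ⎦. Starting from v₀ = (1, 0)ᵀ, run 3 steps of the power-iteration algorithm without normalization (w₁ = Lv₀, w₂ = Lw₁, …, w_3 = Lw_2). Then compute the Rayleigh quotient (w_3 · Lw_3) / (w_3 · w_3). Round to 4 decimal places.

λ ≈ 4.0000

w1 = Lv₀ = (4·1 + 0·0; 0·1 + 7·0) = (4, 0)
w2 = Lw1 = (4·4 + 0·0; 0·4 + 7·0) = (16, 0)
w3 = Lw2 = (64, 0)
Lw3 = (256, 0)
w3·Lw3 = 64·256 + 0·0 = 16384; w3·w3 = 64·64 + 0·0 = 4096
λ ≈ 16384/4096 = 4.0000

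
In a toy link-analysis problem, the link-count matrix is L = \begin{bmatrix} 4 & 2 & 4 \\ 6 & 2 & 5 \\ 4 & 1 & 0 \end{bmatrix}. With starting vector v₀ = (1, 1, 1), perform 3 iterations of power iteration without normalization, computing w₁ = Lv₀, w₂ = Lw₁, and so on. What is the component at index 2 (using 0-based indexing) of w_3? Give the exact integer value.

455

w1 = Lv₀ = (4·1 + 2·1 + 4·1; 6·1 + 2·1 + 5·1; 4·1 + 1·1 + 0·1) = (10, 13, 5)
w2 = Lw1 = (4·10 + 2·13 + 4·5; 6·10 + 2·13 + 5·5; 4·10 + 1·13 + 0·5) = (86, 111, 53)
w3 = Lw2 = (778, 1003, 455)
The requested component of w3 is 455.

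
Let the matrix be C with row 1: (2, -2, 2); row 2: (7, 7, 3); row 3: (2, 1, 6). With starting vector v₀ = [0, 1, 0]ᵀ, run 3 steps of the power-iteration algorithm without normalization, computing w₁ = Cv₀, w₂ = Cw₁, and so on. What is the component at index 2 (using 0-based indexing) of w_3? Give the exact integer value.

w1 = Cv₀ = (-2, 7, 1)
w2 = Cw1 = (-16, 38, 9)
w3 = Cw2 = (-90, 181, 60)
The requested component of w3 is 60.

60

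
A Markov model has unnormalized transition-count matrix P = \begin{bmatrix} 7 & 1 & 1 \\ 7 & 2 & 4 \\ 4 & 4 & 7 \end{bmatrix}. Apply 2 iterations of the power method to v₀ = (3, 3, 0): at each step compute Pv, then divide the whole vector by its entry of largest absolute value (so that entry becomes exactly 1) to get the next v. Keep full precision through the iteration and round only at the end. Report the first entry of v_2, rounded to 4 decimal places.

0.5887

Pv0 = (24.00000, 27.00000, 24.00000); divide by 27.00000 → v1 = (0.88889, 1.00000, 0.88889)
Pv1 = (8.11111, 11.77778, 13.77778); divide by 13.77778 → v2 = (0.58871, 0.85484, 1.00000)
Requested entry of v2: 219/372 = 0.5887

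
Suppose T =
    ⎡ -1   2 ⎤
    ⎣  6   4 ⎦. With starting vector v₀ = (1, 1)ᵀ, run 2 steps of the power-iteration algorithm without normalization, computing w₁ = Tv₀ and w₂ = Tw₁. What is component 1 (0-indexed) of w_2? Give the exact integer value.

w1 = Tv₀ = ((-1)·1 + 2·1; 6·1 + 4·1) = (1, 10)
w2 = Tw1 = ((-1)·1 + 2·10; 6·1 + 4·10) = (19, 46)
The requested component of w2 is 46.

46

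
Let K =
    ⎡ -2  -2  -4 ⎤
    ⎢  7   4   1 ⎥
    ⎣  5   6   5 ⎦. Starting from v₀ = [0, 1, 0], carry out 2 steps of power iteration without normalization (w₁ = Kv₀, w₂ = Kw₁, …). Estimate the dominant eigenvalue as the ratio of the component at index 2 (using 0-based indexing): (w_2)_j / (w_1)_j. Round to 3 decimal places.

7.333

w1 = Kv₀ = ((-2)·0 + (-2)·1 + (-4)·0; 7·0 + 4·1 + 1·0; 5·0 + 6·1 + 5·0) = (-2, 4, 6)
w2 = Kw1 = ((-2)·(-2) + (-2)·4 + (-4)·6; 7·(-2) + 4·4 + 1·6; 5·(-2) + 6·4 + 5·6) = (-28, 8, 44)
Ratio at component: 44 / 6 = 7.333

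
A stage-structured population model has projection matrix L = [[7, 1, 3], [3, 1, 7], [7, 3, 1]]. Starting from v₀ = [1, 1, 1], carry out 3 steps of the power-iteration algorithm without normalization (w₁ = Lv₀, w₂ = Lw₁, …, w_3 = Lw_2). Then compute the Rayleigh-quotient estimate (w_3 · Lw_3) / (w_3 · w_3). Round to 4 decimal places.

w1 = Lv₀ = (11, 11, 11)
w2 = Lw1 = (121, 121, 121)
w3 = Lw2 = (1331, 1331, 1331)
Lw3 = (14641, 14641, 14641)
w3·Lw3 = 1331·14641 + 1331·14641 + 1331·14641 = 58461513; w3·w3 = 1331·1331 + 1331·1331 + 1331·1331 = 5314683
λ ≈ 58461513/5314683 = 11.0000

11.0000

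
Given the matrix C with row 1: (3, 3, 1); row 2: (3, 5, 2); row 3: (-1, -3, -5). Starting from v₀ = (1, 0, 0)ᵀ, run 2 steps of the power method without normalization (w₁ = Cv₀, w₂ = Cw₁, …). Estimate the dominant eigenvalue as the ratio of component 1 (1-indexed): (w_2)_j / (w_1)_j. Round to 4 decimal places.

w1 = Cv₀ = (3, 3, -1)
w2 = Cw1 = (17, 22, -7)
Ratio at component: 17 / 3 = 5.6667

λ ≈ 5.6667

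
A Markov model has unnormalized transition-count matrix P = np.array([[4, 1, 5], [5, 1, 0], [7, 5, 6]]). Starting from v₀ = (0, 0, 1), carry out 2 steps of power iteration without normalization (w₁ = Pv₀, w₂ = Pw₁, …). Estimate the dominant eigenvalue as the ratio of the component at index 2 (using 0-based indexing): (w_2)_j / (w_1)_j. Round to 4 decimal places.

11.8333

w1 = Pv₀ = (4·0 + 1·0 + 5·1; 5·0 + 1·0 + 0·1; 7·0 + 5·0 + 6·1) = (5, 0, 6)
w2 = Pw1 = (4·5 + 1·0 + 5·6; 5·5 + 1·0 + 0·6; 7·5 + 5·0 + 6·6) = (50, 25, 71)
Ratio at component: 71 / 6 = 11.8333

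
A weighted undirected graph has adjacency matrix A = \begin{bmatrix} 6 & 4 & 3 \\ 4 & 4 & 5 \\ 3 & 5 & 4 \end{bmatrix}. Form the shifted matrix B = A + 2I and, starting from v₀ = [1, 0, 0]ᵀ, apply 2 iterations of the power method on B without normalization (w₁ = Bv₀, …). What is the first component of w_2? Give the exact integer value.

89

B = A + 2I has rows (8, 4, 3); (4, 6, 5); (3, 5, 6)
w1 = Bv₀ = (8, 4, 3)
w2 = Bw1 = (89, 71, 62)
Requested component of w2: 89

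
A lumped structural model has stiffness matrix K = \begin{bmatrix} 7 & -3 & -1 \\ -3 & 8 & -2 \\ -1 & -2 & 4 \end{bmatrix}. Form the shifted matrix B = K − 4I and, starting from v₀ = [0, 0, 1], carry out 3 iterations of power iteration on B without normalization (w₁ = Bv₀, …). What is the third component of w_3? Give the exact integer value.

7

B = K − 4I has rows (3, -3, -1); (-3, 4, -2); (-1, -2, 0)
w1 = Bv₀ = (3·0 + (-3)·0 + (-1)·1; (-3)·0 + 4·0 + (-2)·1; (-1)·0 + (-2)·0 + 0·1) = (-1, -2, 0)
w2 = Bw1 = (3·(-1) + (-3)·(-2) + (-1)·0; (-3)·(-1) + 4·(-2) + (-2)·0; (-1)·(-1) + (-2)·(-2) + 0·0) = (3, -5, 5)
w3 = Bw2 = (19, -39, 7)
Requested component of w3: 7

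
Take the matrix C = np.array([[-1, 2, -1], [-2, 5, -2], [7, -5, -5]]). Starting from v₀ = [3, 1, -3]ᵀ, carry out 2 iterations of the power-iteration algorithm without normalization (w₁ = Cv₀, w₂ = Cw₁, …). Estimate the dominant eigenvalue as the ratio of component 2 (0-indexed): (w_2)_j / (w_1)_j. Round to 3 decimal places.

λ ≈ -5.355

w1 = Cv₀ = ((-1)·3 + 2·1 + (-1)·(-3); (-2)·3 + 5·1 + (-2)·(-3); 7·3 + (-5)·1 + (-5)·(-3)) = (2, 5, 31)
w2 = Cw1 = ((-1)·2 + 2·5 + (-1)·31; (-2)·2 + 5·5 + (-2)·31; 7·2 + (-5)·5 + (-5)·31) = (-23, -41, -166)
Ratio at component: -166 / 31 = -5.355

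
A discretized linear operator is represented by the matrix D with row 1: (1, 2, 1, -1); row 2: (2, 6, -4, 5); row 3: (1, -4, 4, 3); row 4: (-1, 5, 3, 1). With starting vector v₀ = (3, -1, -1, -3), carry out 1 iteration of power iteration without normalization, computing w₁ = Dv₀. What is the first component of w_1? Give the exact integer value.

w1 = Dv₀ = (1·3 + 2·(-1) + 1·(-1) + (-1)·(-3); 2·3 + 6·(-1) + (-4)·(-1) + 5·(-3); 1·3 + (-4)·(-1) + 4·(-1) + 3·(-3); (-1)·3 + 5·(-1) + 3·(-1) + 1·(-3)) = (3, -11, -6, -14)
The requested component of w1 is 3.

3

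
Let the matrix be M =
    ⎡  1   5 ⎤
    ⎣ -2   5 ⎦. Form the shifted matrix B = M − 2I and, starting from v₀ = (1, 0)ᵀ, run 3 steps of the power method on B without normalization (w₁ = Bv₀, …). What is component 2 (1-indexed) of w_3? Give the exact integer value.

B = M − 2I has rows (-1, 5); (-2, 3)
w1 = Bv₀ = (-1, -2)
w2 = Bw1 = (-9, -4)
w3 = Bw2 = (-11, 6)
Requested component of w3: 6

6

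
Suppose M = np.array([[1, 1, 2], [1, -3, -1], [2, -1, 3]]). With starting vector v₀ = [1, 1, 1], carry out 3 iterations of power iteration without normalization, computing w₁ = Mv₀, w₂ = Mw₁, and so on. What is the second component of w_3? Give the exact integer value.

-41

w1 = Mv₀ = (1·1 + 1·1 + 2·1; 1·1 + (-3)·1 + (-1)·1; 2·1 + (-1)·1 + 3·1) = (4, -3, 4)
w2 = Mw1 = (1·4 + 1·(-3) + 2·4; 1·4 + (-3)·(-3) + (-1)·4; 2·4 + (-1)·(-3) + 3·4) = (9, 9, 23)
w3 = Mw2 = (64, -41, 78)
The requested component of w3 is -41.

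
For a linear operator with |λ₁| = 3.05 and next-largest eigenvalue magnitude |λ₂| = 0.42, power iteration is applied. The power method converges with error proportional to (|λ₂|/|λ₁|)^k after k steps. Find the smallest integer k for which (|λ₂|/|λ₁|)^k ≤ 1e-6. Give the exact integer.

|λ₂/λ₁| = 0.42/3.05 = 0.13770
Need k ≥ ln(1e-6) / ln(0.13770) = -13.8155 / -1.9826 ≈ 6.968
Smallest integer k satisfying the bound: 7

7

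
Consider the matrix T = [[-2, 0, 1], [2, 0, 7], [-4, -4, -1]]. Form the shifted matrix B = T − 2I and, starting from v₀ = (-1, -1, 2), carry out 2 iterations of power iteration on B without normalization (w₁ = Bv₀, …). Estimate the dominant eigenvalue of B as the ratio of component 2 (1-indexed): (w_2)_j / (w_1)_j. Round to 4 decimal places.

-0.1429

B = T − 2I has rows (-4, 0, 1); (2, -2, 7); (-4, -4, -3)
w1 = Bv₀ = (6, 14, 2)
w2 = Bw1 = (-22, -2, -86)
Ratio: -2/14 = -0.1429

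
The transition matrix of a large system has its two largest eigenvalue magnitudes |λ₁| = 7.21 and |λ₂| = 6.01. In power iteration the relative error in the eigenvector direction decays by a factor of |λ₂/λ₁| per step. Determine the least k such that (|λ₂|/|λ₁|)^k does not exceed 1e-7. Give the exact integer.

|λ₂/λ₁| = 6.01/7.21 = 0.83356
Need k ≥ ln(1e-7) / ln(0.83356) = -16.1181 / -0.1820 ≈ 88.539
Smallest integer k satisfying the bound: 89

89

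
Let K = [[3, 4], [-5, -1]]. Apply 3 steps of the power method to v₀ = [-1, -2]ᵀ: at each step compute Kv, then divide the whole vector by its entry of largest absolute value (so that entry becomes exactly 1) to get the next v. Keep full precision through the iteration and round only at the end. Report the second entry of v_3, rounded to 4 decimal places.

Kv0 = (-11.00000, 7.00000); divide by -11.00000 → v1 = (1.00000, -0.63636)
Kv1 = (0.45455, -4.36364); divide by -4.36364 → v2 = (-0.10417, 1.00000)
Kv2 = (3.68750, -0.47917); divide by 3.68750 → v3 = (1.00000, -0.12994)
Requested entry of v3: -23/177 = -0.1299

-0.1299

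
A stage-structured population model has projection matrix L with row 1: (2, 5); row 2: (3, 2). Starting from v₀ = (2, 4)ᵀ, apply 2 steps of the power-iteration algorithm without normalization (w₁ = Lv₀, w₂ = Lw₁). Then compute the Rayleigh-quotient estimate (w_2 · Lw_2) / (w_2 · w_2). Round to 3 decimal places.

w1 = Lv₀ = (2·2 + 5·4; 3·2 + 2·4) = (24, 14)
w2 = Lw1 = (2·24 + 5·14; 3·24 + 2·14) = (118, 100)
Lw2 = (736, 554)
w2·Lw2 = 118·736 + 100·554 = 142248; w2·w2 = 118·118 + 100·100 = 23924
λ ≈ 142248/23924 = 5.946

λ ≈ 5.946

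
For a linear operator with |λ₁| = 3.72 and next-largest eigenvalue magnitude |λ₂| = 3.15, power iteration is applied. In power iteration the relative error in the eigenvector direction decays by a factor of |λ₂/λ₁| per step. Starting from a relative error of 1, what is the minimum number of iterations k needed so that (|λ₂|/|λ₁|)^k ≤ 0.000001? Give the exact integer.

84

|λ₂/λ₁| = 3.15/3.72 = 0.84677
Need k ≥ ln(0.000001) / ln(0.84677) = -13.8155 / -0.1663 ≈ 83.065
Smallest integer k satisfying the bound: 84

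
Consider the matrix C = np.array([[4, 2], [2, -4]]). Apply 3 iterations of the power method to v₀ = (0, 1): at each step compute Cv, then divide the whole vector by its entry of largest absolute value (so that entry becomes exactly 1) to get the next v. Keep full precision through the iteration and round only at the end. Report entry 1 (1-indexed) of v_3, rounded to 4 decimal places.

Cv0 = (2.00000, -4.00000); divide by -4.00000 → v1 = (-0.50000, 1.00000)
Cv1 = (0.00000, -5.00000); divide by -5.00000 → v2 = (0.00000, 1.00000)
Cv2 = (2.00000, -4.00000); divide by -4.00000 → v3 = (-0.50000, 1.00000)
Requested entry of v3: 40/-80 = -0.5000

-0.5000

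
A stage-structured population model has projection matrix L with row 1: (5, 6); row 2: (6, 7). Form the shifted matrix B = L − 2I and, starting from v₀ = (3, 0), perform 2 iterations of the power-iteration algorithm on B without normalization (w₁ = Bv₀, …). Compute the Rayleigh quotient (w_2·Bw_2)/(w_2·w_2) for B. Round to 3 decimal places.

B = L − 2I has rows (3, 6); (6, 5)
w1 = Bv₀ = (3·3 + 6·0; 6·3 + 5·0) = (9, 18)
w2 = Bw1 = (3·9 + 6·18; 6·9 + 5·18) = (135, 144)
Bw2 = (1269, 1530)
w2·Bw2 = 391635; w2·w2 = 38961; μ ≈ 391635/38961 = 10.052

10.052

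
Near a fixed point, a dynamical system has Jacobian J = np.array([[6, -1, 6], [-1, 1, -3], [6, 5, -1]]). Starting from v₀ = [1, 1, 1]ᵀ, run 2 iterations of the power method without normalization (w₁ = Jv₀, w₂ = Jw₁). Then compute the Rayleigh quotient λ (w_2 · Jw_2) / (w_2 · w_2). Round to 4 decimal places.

λ ≈ 8.4566

w1 = Jv₀ = (11, -3, 10)
w2 = Jw1 = (129, -44, 41)
Jw2 = (1064, -296, 513)
w2·Jw2 = 129·1064 + (-44)·(-296) + 41·513 = 171313; w2·w2 = 129·129 + (-44)·(-44) + 41·41 = 20258
λ ≈ 171313/20258 = 8.4566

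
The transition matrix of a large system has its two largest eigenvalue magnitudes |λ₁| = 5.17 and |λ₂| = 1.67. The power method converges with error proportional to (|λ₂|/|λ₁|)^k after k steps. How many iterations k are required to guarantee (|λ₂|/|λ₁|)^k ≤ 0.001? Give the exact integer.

|λ₂/λ₁| = 1.67/5.17 = 0.32302
Need k ≥ ln(0.001) / ln(0.32302) = -6.9078 / -1.1300 ≈ 6.113
Smallest integer k satisfying the bound: 7

7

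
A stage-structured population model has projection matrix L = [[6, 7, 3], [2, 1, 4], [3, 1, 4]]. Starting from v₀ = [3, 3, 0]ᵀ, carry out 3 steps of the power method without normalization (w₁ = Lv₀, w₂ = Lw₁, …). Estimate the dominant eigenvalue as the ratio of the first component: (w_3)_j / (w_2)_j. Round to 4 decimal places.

10.4054

w1 = Lv₀ = (39, 9, 12)
w2 = Lw1 = (333, 135, 174)
w3 = Lw2 = (3465, 1497, 1830)
Ratio at component: 3465 / 333 = 10.4054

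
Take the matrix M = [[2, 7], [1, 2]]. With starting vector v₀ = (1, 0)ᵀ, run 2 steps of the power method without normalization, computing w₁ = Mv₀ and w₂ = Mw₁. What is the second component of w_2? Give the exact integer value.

w1 = Mv₀ = (2·1 + 7·0; 1·1 + 2·0) = (2, 1)
w2 = Mw1 = (2·2 + 7·1; 1·2 + 2·1) = (11, 4)
The requested component of w2 is 4.

4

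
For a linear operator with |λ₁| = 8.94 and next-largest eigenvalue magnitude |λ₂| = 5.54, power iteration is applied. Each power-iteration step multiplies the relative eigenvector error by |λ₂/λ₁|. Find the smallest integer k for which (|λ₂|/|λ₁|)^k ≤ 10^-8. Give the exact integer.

39

|λ₂/λ₁| = 5.54/8.94 = 0.61969
Need k ≥ ln(10^-8) / ln(0.61969) = -18.4207 / -0.4785 ≈ 38.493
Smallest integer k satisfying the bound: 39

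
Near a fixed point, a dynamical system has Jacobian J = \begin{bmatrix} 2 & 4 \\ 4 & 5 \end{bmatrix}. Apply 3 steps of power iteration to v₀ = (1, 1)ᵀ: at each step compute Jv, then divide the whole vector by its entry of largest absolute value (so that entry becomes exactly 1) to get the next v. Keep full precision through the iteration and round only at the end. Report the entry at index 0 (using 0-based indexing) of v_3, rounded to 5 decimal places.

0.69274

Jv0 = (6.000000, 9.000000); divide by 9.000000 → v1 = (0.666667, 1.000000)
Jv1 = (5.333333, 7.666667); divide by 7.666667 → v2 = (0.695652, 1.000000)
Jv2 = (5.391304, 7.782609); divide by 7.782609 → v3 = (0.692737, 1.000000)
Requested entry of v3: 372/537 = 0.69274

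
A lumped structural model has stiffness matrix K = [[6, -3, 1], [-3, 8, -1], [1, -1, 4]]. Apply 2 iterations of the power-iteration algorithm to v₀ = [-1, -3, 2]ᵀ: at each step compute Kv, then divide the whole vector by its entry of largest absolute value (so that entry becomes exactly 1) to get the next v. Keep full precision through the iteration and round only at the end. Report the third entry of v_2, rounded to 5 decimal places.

Kv0 = (5.000000, -23.000000, 10.000000); divide by -23.000000 → v1 = (-0.217391, 1.000000, -0.434783)
Kv1 = (-4.739130, 9.086957, -2.956522); divide by 9.086957 → v2 = (-0.521531, 1.000000, -0.325359)
Requested entry of v2: 68/-209 = -0.32536

-0.32536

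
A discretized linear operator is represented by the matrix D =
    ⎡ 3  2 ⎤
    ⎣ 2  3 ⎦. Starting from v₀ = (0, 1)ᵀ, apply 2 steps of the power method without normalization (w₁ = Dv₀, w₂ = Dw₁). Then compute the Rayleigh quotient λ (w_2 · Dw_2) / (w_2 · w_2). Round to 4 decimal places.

w1 = Dv₀ = (2, 3)
w2 = Dw1 = (12, 13)
Dw2 = (62, 63)
w2·Dw2 = 12·62 + 13·63 = 1563; w2·w2 = 12·12 + 13·13 = 313
λ ≈ 1563/313 = 4.9936

λ ≈ 4.9936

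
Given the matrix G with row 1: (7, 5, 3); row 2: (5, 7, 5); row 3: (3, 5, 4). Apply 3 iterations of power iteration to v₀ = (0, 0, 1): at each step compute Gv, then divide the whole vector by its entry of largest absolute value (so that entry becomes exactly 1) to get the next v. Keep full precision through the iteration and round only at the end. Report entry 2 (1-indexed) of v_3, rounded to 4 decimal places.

1.0000

Gv0 = (3.00000, 5.00000, 4.00000); divide by 5.00000 → v1 = (0.60000, 1.00000, 0.80000)
Gv1 = (11.60000, 14.00000, 10.00000); divide by 14.00000 → v2 = (0.82857, 1.00000, 0.71429)
Gv2 = (12.94286, 14.71429, 10.34286); divide by 14.71429 → v3 = (0.87961, 1.00000, 0.70291)
Requested entry of v3: 1030/1030 = 1.0000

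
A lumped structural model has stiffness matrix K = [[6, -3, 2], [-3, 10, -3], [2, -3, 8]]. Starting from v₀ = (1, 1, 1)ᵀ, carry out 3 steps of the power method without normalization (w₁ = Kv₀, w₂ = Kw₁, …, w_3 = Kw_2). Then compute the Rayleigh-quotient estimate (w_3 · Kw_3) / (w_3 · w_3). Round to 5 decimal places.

w1 = Kv₀ = (6·1 + (-3)·1 + 2·1; (-3)·1 + 10·1 + (-3)·1; 2·1 + (-3)·1 + 8·1) = (5, 4, 7)
w2 = Kw1 = (6·5 + (-3)·4 + 2·7; (-3)·5 + 10·4 + (-3)·7; 2·5 + (-3)·4 + 8·7) = (32, 4, 54)
w3 = Kw2 = (288, -218, 484)
Kw3 = (3350, -4496, 5102)
w3·Kw3 = 288·3350 + (-218)·(-4496) + 484·5102 = 4414296; w3·w3 = 288·288 + (-218)·(-218) + 484·484 = 364724
λ ≈ 4414296/364724 = 12.10311

λ ≈ 12.10311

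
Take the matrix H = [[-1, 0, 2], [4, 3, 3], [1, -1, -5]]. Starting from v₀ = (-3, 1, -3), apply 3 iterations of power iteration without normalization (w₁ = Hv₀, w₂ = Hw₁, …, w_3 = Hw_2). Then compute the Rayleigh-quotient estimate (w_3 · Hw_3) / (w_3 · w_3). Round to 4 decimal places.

w1 = Hv₀ = ((-1)·(-3) + 0·1 + 2·(-3); 4·(-3) + 3·1 + 3·(-3); 1·(-3) + (-1)·1 + (-5)·(-3)) = (-3, -18, 11)
w2 = Hw1 = ((-1)·(-3) + 0·(-18) + 2·11; 4·(-3) + 3·(-18) + 3·11; 1·(-3) + (-1)·(-18) + (-5)·11) = (25, -33, -40)
w3 = Hw2 = (-105, -119, 258)
Hw3 = (621, -3, -1276)
w3·Hw3 = (-105)·621 + (-119)·(-3) + 258·(-1276) = -394056; w3·w3 = (-105)·(-105) + (-119)·(-119) + 258·258 = 91750
λ ≈ -394056/91750 = -4.2949

-4.2949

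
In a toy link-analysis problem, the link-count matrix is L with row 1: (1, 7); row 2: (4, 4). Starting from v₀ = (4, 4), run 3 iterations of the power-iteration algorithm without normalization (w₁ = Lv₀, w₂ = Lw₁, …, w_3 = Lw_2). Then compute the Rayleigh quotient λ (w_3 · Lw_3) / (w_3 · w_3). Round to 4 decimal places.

λ ≈ 8.0000

w1 = Lv₀ = (32, 32)
w2 = Lw1 = (256, 256)
w3 = Lw2 = (2048, 2048)
Lw3 = (16384, 16384)
w3·Lw3 = 2048·16384 + 2048·16384 = 67108864; w3·w3 = 2048·2048 + 2048·2048 = 8388608
λ ≈ 67108864/8388608 = 8.0000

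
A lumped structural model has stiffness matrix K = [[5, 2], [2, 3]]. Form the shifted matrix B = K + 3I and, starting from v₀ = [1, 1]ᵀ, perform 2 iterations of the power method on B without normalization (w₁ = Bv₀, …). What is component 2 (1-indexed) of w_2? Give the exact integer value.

68

B = K + 3I has rows (8, 2); (2, 6)
w1 = Bv₀ = (10, 8)
w2 = Bw1 = (96, 68)
Requested component of w2: 68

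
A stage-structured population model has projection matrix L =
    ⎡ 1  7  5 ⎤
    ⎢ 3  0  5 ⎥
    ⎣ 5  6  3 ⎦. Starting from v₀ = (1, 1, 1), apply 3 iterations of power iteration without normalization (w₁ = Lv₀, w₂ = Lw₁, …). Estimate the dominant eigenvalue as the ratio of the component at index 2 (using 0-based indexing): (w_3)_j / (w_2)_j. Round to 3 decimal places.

λ ≈ 11.703

w1 = Lv₀ = (1·1 + 7·1 + 5·1; 3·1 + 0·1 + 5·1; 5·1 + 6·1 + 3·1) = (13, 8, 14)
w2 = Lw1 = (1·13 + 7·8 + 5·14; 3·13 + 0·8 + 5·14; 5·13 + 6·8 + 3·14) = (139, 109, 155)
w3 = Lw2 = (1677, 1192, 1814)
Ratio at component: 1814 / 155 = 11.703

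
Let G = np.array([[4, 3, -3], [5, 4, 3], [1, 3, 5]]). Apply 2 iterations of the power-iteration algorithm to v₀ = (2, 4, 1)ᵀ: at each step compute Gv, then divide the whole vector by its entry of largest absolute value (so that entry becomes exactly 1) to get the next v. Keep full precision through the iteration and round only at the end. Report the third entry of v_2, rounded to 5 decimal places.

Gv0 = (17.000000, 29.000000, 19.000000); divide by 29.000000 → v1 = (0.586207, 1.000000, 0.655172)
Gv1 = (3.379310, 8.896552, 6.862069); divide by 8.896552 → v2 = (0.379845, 1.000000, 0.771318)
Requested entry of v2: 199/258 = 0.77132

0.77132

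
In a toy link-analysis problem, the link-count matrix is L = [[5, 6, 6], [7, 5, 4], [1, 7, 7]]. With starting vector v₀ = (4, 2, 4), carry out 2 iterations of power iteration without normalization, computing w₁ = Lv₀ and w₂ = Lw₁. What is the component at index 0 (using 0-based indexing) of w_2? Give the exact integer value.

w1 = Lv₀ = (5·4 + 6·2 + 6·4; 7·4 + 5·2 + 4·4; 1·4 + 7·2 + 7·4) = (56, 54, 46)
w2 = Lw1 = (5·56 + 6·54 + 6·46; 7·56 + 5·54 + 4·46; 1·56 + 7·54 + 7·46) = (880, 846, 756)
The requested component of w2 is 880.

880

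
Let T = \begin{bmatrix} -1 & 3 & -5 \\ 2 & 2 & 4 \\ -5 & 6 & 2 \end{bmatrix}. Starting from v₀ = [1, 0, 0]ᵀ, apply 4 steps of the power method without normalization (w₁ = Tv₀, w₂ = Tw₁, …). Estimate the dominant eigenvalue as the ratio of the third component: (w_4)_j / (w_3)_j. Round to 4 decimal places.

λ ≈ -1.7047

w1 = Tv₀ = ((-1)·1 + 3·0 + (-5)·0; 2·1 + 2·0 + 4·0; (-5)·1 + 6·0 + 2·0) = (-1, 2, -5)
w2 = Tw1 = ((-1)·(-1) + 3·2 + (-5)·(-5); 2·(-1) + 2·2 + 4·(-5); (-5)·(-1) + 6·2 + 2·(-5)) = (32, -18, 7)
w3 = Tw2 = (-121, 56, -254)
w4 = Tw3 = (1559, -1146, 433)
Ratio at component: 433 / -254 = -1.7047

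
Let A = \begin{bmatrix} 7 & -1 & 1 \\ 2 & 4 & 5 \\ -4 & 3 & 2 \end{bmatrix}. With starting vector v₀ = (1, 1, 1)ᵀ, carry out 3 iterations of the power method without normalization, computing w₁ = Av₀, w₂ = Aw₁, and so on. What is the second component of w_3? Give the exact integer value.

w1 = Av₀ = (7·1 + (-1)·1 + 1·1; 2·1 + 4·1 + 5·1; (-4)·1 + 3·1 + 2·1) = (7, 11, 1)
w2 = Aw1 = (7·7 + (-1)·11 + 1·1; 2·7 + 4·11 + 5·1; (-4)·7 + 3·11 + 2·1) = (39, 63, 7)
w3 = Aw2 = (217, 365, 47)
The requested component of w3 is 365.

365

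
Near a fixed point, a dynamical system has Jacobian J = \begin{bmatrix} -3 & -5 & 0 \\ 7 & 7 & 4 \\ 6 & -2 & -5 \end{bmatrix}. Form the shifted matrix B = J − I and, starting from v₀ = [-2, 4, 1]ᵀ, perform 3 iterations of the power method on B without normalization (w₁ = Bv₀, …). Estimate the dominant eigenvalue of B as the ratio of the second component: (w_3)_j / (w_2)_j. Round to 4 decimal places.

B = J − I has rows (-4, -5, 0); (7, 6, 4); (6, -2, -6)
w1 = Bv₀ = ((-4)·(-2) + (-5)·4 + 0·1; 7·(-2) + 6·4 + 4·1; 6·(-2) + (-2)·4 + (-6)·1) = (-12, 14, -26)
w2 = Bw1 = ((-4)·(-12) + (-5)·14 + 0·(-26); 7·(-12) + 6·14 + 4·(-26); 6·(-12) + (-2)·14 + (-6)·(-26)) = (-22, -104, 56)
w3 = Bw2 = (608, -554, -260)
Ratio: -554/-104 = 5.3269

5.3269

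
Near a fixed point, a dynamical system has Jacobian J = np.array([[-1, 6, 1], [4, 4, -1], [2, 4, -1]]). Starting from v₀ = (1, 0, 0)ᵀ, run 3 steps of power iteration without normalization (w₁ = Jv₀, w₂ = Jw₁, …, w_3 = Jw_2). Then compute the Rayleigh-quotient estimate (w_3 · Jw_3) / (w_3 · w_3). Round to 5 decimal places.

w1 = Jv₀ = ((-1)·1 + 6·0 + 1·0; 4·1 + 4·0 + (-1)·0; 2·1 + 4·0 + (-1)·0) = (-1, 4, 2)
w2 = Jw1 = ((-1)·(-1) + 6·4 + 1·2; 4·(-1) + 4·4 + (-1)·2; 2·(-1) + 4·4 + (-1)·2) = (27, 10, 12)
w3 = Jw2 = (45, 136, 82)
Jw3 = (853, 642, 552)
w3·Jw3 = 45·853 + 136·642 + 82·552 = 170961; w3·w3 = 45·45 + 136·136 + 82·82 = 27245
λ ≈ 170961/27245 = 6.27495

6.27495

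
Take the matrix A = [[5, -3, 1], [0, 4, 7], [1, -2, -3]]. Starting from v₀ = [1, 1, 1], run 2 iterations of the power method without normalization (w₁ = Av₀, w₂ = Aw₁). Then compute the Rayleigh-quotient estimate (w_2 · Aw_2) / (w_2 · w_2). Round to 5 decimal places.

w1 = Av₀ = (3, 11, -4)
w2 = Aw1 = (-22, 16, -7)
Aw2 = (-165, 15, -33)
w2·Aw2 = (-22)·(-165) + 16·15 + (-7)·(-33) = 4101; w2·w2 = (-22)·(-22) + 16·16 + (-7)·(-7) = 789
λ ≈ 4101/789 = 5.19772

5.19772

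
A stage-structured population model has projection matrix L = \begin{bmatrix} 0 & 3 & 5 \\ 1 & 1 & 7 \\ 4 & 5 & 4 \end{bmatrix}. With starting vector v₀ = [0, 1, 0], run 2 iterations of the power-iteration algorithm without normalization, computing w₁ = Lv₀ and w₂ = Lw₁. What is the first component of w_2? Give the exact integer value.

w1 = Lv₀ = (0·0 + 3·1 + 5·0; 1·0 + 1·1 + 7·0; 4·0 + 5·1 + 4·0) = (3, 1, 5)
w2 = Lw1 = (0·3 + 3·1 + 5·5; 1·3 + 1·1 + 7·5; 4·3 + 5·1 + 4·5) = (28, 39, 37)
The requested component of w2 is 28.

28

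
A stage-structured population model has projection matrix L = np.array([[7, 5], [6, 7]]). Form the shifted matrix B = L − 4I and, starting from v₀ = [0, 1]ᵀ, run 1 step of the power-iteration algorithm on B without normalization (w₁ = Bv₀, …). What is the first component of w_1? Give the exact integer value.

5

B = L − 4I has rows (3, 5); (6, 3)
w1 = Bv₀ = (3·0 + 5·1; 6·0 + 3·1) = (5, 3)
Requested component of w1: 5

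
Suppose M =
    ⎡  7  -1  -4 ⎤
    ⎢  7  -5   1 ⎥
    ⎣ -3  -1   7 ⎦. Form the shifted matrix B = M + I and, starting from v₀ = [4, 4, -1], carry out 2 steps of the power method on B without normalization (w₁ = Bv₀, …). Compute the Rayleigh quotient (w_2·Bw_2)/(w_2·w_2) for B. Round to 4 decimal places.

B = M + I has rows (8, -1, -4); (7, -4, 1); (-3, -1, 8)
w1 = Bv₀ = (8·4 + (-1)·4 + (-4)·(-1); 7·4 + (-4)·4 + 1·(-1); (-3)·4 + (-1)·4 + 8·(-1)) = (32, 11, -24)
w2 = Bw1 = (8·32 + (-1)·11 + (-4)·(-24); 7·32 + (-4)·11 + 1·(-24); (-3)·32 + (-1)·11 + 8·(-24)) = (341, 156, -299)
Bw2 = (3768, 1464, -3571)
w2·Bw2 = 2581001; w2·w2 = 230018; μ ≈ 2581001/230018 = 11.2209

11.2209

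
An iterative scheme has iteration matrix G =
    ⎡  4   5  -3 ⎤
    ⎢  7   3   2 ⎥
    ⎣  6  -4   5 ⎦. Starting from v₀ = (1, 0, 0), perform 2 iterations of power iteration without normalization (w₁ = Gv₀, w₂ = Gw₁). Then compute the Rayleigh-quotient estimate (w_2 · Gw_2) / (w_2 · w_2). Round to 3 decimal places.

w1 = Gv₀ = (4·1 + 5·0 + (-3)·0; 7·1 + 3·0 + 2·0; 6·1 + (-4)·0 + 5·0) = (4, 7, 6)
w2 = Gw1 = (4·4 + 5·7 + (-3)·6; 7·4 + 3·7 + 2·6; 6·4 + (-4)·7 + 5·6) = (33, 61, 26)
Gw2 = (359, 466, 84)
w2·Gw2 = 33·359 + 61·466 + 26·84 = 42457; w2·w2 = 33·33 + 61·61 + 26·26 = 5486
λ ≈ 42457/5486 = 7.739

7.739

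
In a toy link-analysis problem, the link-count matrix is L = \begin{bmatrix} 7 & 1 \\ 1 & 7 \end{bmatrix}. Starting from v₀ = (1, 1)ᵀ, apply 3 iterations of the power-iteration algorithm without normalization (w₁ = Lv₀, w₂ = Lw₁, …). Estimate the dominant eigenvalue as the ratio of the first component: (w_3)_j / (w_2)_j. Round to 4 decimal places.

w1 = Lv₀ = (8, 8)
w2 = Lw1 = (64, 64)
w3 = Lw2 = (512, 512)
Ratio at component: 512 / 64 = 8.0000

8.0000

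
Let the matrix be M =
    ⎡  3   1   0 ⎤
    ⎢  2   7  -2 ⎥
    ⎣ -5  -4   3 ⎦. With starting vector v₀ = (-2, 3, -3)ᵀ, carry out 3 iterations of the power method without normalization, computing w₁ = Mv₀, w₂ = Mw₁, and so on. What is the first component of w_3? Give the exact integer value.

219

w1 = Mv₀ = (3·(-2) + 1·3 + 0·(-3); 2·(-2) + 7·3 + (-2)·(-3); (-5)·(-2) + (-4)·3 + 3·(-3)) = (-3, 23, -11)
w2 = Mw1 = (3·(-3) + 1·23 + 0·(-11); 2·(-3) + 7·23 + (-2)·(-11); (-5)·(-3) + (-4)·23 + 3·(-11)) = (14, 177, -110)
w3 = Mw2 = (219, 1487, -1108)
The requested component of w3 is 219.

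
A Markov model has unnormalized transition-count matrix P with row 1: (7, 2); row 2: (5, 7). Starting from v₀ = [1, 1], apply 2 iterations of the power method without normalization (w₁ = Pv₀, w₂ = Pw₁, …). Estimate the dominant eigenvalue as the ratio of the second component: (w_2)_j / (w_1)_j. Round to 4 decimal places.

λ ≈ 10.7500

w1 = Pv₀ = (9, 12)
w2 = Pw1 = (87, 129)
Ratio at component: 129 / 12 = 10.7500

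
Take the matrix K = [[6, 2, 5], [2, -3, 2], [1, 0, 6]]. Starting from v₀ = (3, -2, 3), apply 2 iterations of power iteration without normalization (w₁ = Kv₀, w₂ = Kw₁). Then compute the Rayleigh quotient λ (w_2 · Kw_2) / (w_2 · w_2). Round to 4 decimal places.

8.7609

w1 = Kv₀ = (6·3 + 2·(-2) + 5·3; 2·3 + (-3)·(-2) + 2·3; 1·3 + 0·(-2) + 6·3) = (29, 18, 21)
w2 = Kw1 = (6·29 + 2·18 + 5·21; 2·29 + (-3)·18 + 2·21; 1·29 + 0·18 + 6·21) = (315, 46, 155)
Kw2 = (2757, 802, 1245)
w2·Kw2 = 315·2757 + 46·802 + 155·1245 = 1098322; w2·w2 = 315·315 + 46·46 + 155·155 = 125366
λ ≈ 1098322/125366 = 8.7609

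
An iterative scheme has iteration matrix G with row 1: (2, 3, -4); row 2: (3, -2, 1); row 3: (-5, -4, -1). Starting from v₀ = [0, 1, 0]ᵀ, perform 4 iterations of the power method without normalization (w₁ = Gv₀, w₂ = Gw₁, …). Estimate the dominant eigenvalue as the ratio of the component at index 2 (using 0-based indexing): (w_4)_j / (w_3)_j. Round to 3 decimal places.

w1 = Gv₀ = (2·0 + 3·1 + (-4)·0; 3·0 + (-2)·1 + 1·0; (-5)·0 + (-4)·1 + (-1)·0) = (3, -2, -4)
w2 = Gw1 = (2·3 + 3·(-2) + (-4)·(-4); 3·3 + (-2)·(-2) + 1·(-4); (-5)·3 + (-4)·(-2) + (-1)·(-4)) = (16, 9, -3)
w3 = Gw2 = (71, 27, -113)
w4 = Gw3 = (675, 46, -350)
Ratio at component: -350 / -113 = 3.097

3.097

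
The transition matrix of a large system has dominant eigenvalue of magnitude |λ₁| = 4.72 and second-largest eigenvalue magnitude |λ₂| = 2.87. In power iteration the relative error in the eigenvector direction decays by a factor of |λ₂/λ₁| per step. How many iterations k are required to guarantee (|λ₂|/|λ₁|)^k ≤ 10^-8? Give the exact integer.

|λ₂/λ₁| = 2.87/4.72 = 0.60805
Need k ≥ ln(10^-8) / ln(0.60805) = -18.4207 / -0.4975 ≈ 37.027
Smallest integer k satisfying the bound: 38

38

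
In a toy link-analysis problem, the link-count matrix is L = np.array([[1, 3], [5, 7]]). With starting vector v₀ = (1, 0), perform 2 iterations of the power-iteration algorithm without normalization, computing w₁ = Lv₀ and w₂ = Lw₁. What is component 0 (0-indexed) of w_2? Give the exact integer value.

w1 = Lv₀ = (1, 5)
w2 = Lw1 = (16, 40)
The requested component of w2 is 16.

16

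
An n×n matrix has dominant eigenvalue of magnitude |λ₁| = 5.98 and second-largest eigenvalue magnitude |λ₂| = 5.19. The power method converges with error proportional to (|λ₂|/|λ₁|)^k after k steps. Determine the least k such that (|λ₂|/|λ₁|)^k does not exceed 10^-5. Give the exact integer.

82

|λ₂/λ₁| = 5.19/5.98 = 0.86789
Need k ≥ ln(10^-5) / ln(0.86789) = -11.5129 / -0.1417 ≈ 81.256
Smallest integer k satisfying the bound: 82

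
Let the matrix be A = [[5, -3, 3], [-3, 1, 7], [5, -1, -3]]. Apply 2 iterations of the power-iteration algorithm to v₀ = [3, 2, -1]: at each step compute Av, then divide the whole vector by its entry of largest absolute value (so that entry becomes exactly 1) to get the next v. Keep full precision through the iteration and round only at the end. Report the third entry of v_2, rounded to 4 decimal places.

-0.0333

Av0 = (6.00000, -14.00000, 16.00000); divide by 16.00000 → v1 = (0.37500, -0.87500, 1.00000)
Av1 = (7.50000, 5.00000, -0.25000); divide by 7.50000 → v2 = (1.00000, 0.66667, -0.03333)
Requested entry of v2: -4/120 = -0.0333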